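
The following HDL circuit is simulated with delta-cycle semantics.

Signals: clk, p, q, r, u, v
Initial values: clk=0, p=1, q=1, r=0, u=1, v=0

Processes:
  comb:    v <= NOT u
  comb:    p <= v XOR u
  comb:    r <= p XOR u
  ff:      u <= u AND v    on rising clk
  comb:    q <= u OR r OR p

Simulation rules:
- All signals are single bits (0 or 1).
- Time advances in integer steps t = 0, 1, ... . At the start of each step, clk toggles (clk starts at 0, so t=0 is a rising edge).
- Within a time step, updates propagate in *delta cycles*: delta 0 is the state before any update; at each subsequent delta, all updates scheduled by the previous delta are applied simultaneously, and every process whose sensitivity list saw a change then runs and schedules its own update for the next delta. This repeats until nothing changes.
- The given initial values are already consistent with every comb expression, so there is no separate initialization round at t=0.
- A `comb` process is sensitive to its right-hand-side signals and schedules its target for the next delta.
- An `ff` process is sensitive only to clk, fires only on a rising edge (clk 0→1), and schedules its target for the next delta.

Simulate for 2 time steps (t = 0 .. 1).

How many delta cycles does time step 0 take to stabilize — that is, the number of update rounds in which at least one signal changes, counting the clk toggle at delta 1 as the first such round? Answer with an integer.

5

t=0 Δ0: r=0 v=0 q=1 p=1 u=1 clk=0
  Δ1: clk:0→1
  Δ2: u:1→0
  Δ3: r:0→1, v:0→1, p:1→0
  Δ4: r:1→0, p:0→1
  Δ5: r:0→1
  (5Δ to stable)
t=1 Δ0: r=1 v=1 q=1 p=1 u=0 clk=1
  Δ1: clk:1→0
  (1Δ to stable)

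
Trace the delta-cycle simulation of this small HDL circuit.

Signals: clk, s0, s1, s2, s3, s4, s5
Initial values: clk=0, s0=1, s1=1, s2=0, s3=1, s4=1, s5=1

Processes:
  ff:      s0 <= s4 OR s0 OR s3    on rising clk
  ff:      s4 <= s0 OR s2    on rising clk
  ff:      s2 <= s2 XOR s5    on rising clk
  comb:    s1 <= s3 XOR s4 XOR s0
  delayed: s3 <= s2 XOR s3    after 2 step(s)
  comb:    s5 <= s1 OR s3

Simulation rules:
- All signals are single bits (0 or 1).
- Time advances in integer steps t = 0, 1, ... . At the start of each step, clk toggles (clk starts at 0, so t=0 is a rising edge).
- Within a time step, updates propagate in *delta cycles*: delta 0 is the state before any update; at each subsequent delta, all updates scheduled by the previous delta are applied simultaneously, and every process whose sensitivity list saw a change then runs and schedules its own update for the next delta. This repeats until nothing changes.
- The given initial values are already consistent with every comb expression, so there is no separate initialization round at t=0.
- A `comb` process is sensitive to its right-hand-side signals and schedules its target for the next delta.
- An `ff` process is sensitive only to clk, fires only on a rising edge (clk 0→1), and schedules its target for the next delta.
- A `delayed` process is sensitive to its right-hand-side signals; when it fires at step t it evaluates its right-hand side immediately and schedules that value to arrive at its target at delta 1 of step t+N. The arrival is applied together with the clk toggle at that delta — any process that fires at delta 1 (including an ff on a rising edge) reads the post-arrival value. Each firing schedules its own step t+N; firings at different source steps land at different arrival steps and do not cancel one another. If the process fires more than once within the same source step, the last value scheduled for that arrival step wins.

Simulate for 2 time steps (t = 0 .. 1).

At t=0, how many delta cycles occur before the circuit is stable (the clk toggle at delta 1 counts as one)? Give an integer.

2

[bits: s0,s1,s4,s3,s5,clk,s2]
t=0: Δ0=1111100 Δ1=1111110 Δ2=1111111 | 2Δ
t=1: Δ0=1111111 Δ1=1111101 | 1Δ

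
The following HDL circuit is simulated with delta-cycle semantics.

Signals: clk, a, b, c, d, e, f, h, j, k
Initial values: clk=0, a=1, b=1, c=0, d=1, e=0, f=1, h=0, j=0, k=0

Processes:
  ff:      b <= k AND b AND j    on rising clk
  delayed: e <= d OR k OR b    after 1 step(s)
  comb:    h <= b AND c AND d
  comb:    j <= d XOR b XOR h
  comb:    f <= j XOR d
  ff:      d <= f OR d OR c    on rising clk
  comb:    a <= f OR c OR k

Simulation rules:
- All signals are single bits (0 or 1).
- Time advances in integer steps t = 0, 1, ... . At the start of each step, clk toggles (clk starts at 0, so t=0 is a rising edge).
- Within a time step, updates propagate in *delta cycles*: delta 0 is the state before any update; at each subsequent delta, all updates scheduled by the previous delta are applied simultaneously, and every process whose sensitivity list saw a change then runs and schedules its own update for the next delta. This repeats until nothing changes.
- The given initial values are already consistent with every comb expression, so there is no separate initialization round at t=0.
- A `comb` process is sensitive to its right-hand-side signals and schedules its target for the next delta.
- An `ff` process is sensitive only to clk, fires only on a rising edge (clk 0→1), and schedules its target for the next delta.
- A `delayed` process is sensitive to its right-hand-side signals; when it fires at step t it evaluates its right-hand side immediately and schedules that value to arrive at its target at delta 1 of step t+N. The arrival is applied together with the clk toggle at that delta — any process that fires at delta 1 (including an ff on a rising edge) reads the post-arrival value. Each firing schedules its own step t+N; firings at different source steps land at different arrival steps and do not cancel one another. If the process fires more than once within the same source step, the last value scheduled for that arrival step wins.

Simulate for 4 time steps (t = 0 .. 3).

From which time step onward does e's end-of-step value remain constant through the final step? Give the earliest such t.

1

t0.Δ0 e=0 h=0 clk=0 b=1 k=0 j=0 f=1 c=0 a=1 d=1
t0.Δ1 e=0 h=0 clk=1 b=1 k=0 j=0 f=1 c=0 a=1 d=1
t0.Δ2 e=0 h=0 clk=1 b=0 k=0 j=0 f=1 c=0 a=1 d=1
t0.Δ3 e=0 h=0 clk=1 b=0 k=0 j=1 f=1 c=0 a=1 d=1
t0.Δ4 e=0 h=0 clk=1 b=0 k=0 j=1 f=0 c=0 a=1 d=1
t0.Δ5 e=0 h=0 clk=1 b=0 k=0 j=1 f=0 c=0 a=0 d=1
t1.Δ0 e=0 h=0 clk=1 b=0 k=0 j=1 f=0 c=0 a=0 d=1
t1.Δ1 e=1 h=0 clk=0 b=0 k=0 j=1 f=0 c=0 a=0 d=1
t2.Δ0 e=1 h=0 clk=0 b=0 k=0 j=1 f=0 c=0 a=0 d=1
t2.Δ1 e=1 h=0 clk=1 b=0 k=0 j=1 f=0 c=0 a=0 d=1
t3.Δ0 e=1 h=0 clk=1 b=0 k=0 j=1 f=0 c=0 a=0 d=1
t3.Δ1 e=1 h=0 clk=0 b=0 k=0 j=1 f=0 c=0 a=0 d=1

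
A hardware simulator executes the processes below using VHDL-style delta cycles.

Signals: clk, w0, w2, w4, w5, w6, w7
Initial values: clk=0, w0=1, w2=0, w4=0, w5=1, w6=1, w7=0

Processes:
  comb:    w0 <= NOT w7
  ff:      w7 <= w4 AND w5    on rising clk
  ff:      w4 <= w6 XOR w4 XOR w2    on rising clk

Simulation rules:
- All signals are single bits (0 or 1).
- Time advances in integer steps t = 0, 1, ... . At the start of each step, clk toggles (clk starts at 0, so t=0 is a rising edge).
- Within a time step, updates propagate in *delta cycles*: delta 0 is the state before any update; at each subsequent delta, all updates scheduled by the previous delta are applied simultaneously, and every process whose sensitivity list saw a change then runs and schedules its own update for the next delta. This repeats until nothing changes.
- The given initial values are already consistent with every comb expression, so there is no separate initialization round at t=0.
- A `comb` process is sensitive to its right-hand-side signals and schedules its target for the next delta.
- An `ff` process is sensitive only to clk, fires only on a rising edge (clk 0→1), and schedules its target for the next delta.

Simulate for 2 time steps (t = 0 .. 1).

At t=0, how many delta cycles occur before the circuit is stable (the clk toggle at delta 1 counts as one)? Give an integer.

2

t0.Δ0 clk=0 w2=0 w5=1 w6=1 w4=0 w7=0 w0=1
t0.Δ1 clk=1 w2=0 w5=1 w6=1 w4=0 w7=0 w0=1
t0.Δ2 clk=1 w2=0 w5=1 w6=1 w4=1 w7=0 w0=1
t1.Δ0 clk=1 w2=0 w5=1 w6=1 w4=1 w7=0 w0=1
t1.Δ1 clk=0 w2=0 w5=1 w6=1 w4=1 w7=0 w0=1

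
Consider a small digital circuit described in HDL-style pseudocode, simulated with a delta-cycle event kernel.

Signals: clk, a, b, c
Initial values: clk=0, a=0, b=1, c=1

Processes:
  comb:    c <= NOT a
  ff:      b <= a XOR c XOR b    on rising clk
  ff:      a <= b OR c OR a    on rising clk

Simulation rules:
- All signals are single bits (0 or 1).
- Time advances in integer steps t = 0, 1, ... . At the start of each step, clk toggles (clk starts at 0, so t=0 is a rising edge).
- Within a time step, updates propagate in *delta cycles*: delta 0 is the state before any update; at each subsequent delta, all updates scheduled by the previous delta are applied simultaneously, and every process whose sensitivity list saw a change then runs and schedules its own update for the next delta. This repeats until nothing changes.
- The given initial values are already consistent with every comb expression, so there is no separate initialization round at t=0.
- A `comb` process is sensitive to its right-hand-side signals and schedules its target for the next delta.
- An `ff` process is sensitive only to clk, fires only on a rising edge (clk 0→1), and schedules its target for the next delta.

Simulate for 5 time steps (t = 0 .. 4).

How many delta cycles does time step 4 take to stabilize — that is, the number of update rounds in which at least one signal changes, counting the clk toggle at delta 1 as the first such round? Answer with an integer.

t=0 Δ0: c=1 b=1 clk=0 a=0
  Δ1: clk:0→1
  Δ2: b:1→0, a:0→1
  Δ3: c:1→0
  (3Δ to stable)
t=1 Δ0: c=0 b=0 clk=1 a=1
  Δ1: clk:1→0
  (1Δ to stable)
t=2 Δ0: c=0 b=0 clk=0 a=1
  Δ1: clk:0→1
  Δ2: b:0→1
  (2Δ to stable)
t=3 Δ0: c=0 b=1 clk=1 a=1
  Δ1: clk:1→0
  (1Δ to stable)
t=4 Δ0: c=0 b=1 clk=0 a=1
  Δ1: clk:0→1
  Δ2: b:1→0
  (2Δ to stable)

2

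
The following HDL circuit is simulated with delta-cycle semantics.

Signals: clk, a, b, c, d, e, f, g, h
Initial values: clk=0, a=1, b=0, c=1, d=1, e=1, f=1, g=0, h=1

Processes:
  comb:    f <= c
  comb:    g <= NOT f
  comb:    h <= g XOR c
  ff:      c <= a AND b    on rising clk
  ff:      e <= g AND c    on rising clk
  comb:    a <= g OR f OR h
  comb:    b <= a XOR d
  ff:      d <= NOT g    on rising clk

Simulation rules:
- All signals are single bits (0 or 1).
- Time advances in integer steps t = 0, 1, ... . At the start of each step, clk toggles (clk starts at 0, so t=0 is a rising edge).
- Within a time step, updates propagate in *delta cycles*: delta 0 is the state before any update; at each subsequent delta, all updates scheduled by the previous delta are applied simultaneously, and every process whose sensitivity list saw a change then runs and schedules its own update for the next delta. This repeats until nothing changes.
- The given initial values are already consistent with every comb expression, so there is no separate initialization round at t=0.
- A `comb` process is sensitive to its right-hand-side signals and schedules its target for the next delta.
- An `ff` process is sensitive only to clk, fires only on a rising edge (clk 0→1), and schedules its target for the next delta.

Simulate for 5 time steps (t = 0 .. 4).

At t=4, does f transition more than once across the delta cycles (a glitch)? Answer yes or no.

no

t0.Δ0 h=1 e=1 a=1 b=0 clk=0 g=0 f=1 d=1 c=1
t0.Δ1 h=1 e=1 a=1 b=0 clk=1 g=0 f=1 d=1 c=1
t0.Δ2 h=1 e=0 a=1 b=0 clk=1 g=0 f=1 d=1 c=0
t0.Δ3 h=0 e=0 a=1 b=0 clk=1 g=0 f=0 d=1 c=0
t0.Δ4 h=0 e=0 a=0 b=0 clk=1 g=1 f=0 d=1 c=0
t0.Δ5 h=1 e=0 a=1 b=1 clk=1 g=1 f=0 d=1 c=0
t0.Δ6 h=1 e=0 a=1 b=0 clk=1 g=1 f=0 d=1 c=0
t1.Δ0 h=1 e=0 a=1 b=0 clk=1 g=1 f=0 d=1 c=0
t1.Δ1 h=1 e=0 a=1 b=0 clk=0 g=1 f=0 d=1 c=0
t2.Δ0 h=1 e=0 a=1 b=0 clk=0 g=1 f=0 d=1 c=0
t2.Δ1 h=1 e=0 a=1 b=0 clk=1 g=1 f=0 d=1 c=0
t2.Δ2 h=1 e=0 a=1 b=0 clk=1 g=1 f=0 d=0 c=0
t2.Δ3 h=1 e=0 a=1 b=1 clk=1 g=1 f=0 d=0 c=0
t3.Δ0 h=1 e=0 a=1 b=1 clk=1 g=1 f=0 d=0 c=0
t3.Δ1 h=1 e=0 a=1 b=1 clk=0 g=1 f=0 d=0 c=0
t4.Δ0 h=1 e=0 a=1 b=1 clk=0 g=1 f=0 d=0 c=0
t4.Δ1 h=1 e=0 a=1 b=1 clk=1 g=1 f=0 d=0 c=0
t4.Δ2 h=1 e=0 a=1 b=1 clk=1 g=1 f=0 d=0 c=1
t4.Δ3 h=0 e=0 a=1 b=1 clk=1 g=1 f=1 d=0 c=1
t4.Δ4 h=0 e=0 a=1 b=1 clk=1 g=0 f=1 d=0 c=1
t4.Δ5 h=1 e=0 a=1 b=1 clk=1 g=0 f=1 d=0 c=1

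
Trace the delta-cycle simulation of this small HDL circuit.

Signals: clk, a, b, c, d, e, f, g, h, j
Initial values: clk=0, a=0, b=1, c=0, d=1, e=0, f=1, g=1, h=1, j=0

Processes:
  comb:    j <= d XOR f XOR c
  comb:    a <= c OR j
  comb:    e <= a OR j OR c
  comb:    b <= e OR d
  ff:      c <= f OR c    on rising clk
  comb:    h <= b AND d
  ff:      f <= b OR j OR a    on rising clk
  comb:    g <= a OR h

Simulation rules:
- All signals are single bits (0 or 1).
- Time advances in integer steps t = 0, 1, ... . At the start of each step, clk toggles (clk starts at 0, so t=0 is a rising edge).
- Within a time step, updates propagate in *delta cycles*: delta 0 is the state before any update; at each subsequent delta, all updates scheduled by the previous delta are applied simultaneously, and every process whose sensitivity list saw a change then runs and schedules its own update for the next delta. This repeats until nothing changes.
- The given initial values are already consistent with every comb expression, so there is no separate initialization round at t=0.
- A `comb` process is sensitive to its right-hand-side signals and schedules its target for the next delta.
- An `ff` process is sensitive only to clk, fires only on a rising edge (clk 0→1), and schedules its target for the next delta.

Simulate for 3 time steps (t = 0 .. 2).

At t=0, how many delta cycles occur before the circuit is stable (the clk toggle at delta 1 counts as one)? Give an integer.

t=0 Δ0: a=0 clk=0 c=0 d=1 f=1 g=1 e=0 h=1 j=0 b=1
  Δ1: clk:0→1
  Δ2: c:0→1
  Δ3: a:0→1, e:0→1, j:0→1
  (3Δ to stable)
t=1 Δ0: a=1 clk=1 c=1 d=1 f=1 g=1 e=1 h=1 j=1 b=1
  Δ1: clk:1→0
  (1Δ to stable)
t=2 Δ0: a=1 clk=0 c=1 d=1 f=1 g=1 e=1 h=1 j=1 b=1
  Δ1: clk:0→1
  (1Δ to stable)

3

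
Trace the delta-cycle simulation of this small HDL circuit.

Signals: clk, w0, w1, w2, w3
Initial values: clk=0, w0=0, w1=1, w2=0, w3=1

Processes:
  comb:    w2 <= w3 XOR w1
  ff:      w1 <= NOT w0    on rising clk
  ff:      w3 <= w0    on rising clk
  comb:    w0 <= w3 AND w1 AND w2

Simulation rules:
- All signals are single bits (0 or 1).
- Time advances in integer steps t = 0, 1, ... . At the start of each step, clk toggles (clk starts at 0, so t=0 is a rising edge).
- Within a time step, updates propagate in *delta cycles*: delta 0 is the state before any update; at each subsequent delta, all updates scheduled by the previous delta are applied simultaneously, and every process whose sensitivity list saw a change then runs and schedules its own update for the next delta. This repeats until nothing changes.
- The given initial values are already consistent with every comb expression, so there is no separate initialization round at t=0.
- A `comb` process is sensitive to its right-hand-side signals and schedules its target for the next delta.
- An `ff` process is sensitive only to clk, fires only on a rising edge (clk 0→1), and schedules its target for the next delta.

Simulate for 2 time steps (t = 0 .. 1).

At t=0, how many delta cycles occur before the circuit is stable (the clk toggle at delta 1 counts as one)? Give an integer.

3

t0.Δ0 w2=0 w0=0 clk=0 w1=1 w3=1
t0.Δ1 w2=0 w0=0 clk=1 w1=1 w3=1
t0.Δ2 w2=0 w0=0 clk=1 w1=1 w3=0
t0.Δ3 w2=1 w0=0 clk=1 w1=1 w3=0
t1.Δ0 w2=1 w0=0 clk=1 w1=1 w3=0
t1.Δ1 w2=1 w0=0 clk=0 w1=1 w3=0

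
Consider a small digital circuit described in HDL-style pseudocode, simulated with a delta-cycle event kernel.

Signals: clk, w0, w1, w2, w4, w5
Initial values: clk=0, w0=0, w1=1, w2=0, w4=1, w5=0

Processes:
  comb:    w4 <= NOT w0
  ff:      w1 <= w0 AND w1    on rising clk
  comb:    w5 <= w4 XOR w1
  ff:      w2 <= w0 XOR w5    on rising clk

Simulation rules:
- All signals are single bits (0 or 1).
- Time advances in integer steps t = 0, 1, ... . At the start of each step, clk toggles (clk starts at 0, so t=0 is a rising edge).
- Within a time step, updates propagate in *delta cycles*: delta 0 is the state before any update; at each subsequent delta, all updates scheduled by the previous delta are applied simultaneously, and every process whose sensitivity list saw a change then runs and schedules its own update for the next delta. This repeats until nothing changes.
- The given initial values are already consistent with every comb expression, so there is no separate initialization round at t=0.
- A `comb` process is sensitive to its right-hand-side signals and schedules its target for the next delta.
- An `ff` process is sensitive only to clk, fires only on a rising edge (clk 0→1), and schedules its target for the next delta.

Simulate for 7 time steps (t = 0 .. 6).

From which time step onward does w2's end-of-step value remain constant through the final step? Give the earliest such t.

t=0 Δ0: w2=0 w5=0 w1=1 clk=0 w0=0 w4=1
  Δ1: clk:0→1
  Δ2: w1:1→0
  Δ3: w5:0→1
  (3Δ to stable)
t=1 Δ0: w2=0 w5=1 w1=0 clk=1 w0=0 w4=1
  Δ1: clk:1→0
  (1Δ to stable)
t=2 Δ0: w2=0 w5=1 w1=0 clk=0 w0=0 w4=1
  Δ1: clk:0→1
  Δ2: w2:0→1
  (2Δ to stable)
t=3 Δ0: w2=1 w5=1 w1=0 clk=1 w0=0 w4=1
  Δ1: clk:1→0
  (1Δ to stable)
t=4 Δ0: w2=1 w5=1 w1=0 clk=0 w0=0 w4=1
  Δ1: clk:0→1
  (1Δ to stable)
t=5 Δ0: w2=1 w5=1 w1=0 clk=1 w0=0 w4=1
  Δ1: clk:1→0
  (1Δ to stable)
t=6 Δ0: w2=1 w5=1 w1=0 clk=0 w0=0 w4=1
  Δ1: clk:0→1
  (1Δ to stable)

2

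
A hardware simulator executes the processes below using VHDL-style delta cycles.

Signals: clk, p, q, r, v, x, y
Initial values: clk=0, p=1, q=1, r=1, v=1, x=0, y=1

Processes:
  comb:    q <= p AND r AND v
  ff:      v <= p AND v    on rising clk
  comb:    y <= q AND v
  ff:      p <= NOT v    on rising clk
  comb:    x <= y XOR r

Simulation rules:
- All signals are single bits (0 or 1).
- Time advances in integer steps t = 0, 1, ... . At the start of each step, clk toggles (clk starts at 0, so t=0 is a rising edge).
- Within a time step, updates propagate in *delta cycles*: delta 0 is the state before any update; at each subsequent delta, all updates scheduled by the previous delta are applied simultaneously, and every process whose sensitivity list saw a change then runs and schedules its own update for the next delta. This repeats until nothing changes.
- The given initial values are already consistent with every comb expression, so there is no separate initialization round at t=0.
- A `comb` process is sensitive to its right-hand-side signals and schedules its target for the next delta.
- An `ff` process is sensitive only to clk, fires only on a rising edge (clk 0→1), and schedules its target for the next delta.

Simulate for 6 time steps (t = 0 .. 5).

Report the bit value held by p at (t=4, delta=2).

1

[bits: p,clk,x,y,r,v,q]
t=0: Δ0=1001111 Δ1=1101111 Δ2=0101111 Δ3=0101110 Δ4=0100110 Δ5=0110110 | 5Δ
t=1: Δ0=0110110 Δ1=0010110 | 1Δ
t=2: Δ0=0010110 Δ1=0110110 Δ2=0110100 | 2Δ
t=3: Δ0=0110100 Δ1=0010100 | 1Δ
t=4: Δ0=0010100 Δ1=0110100 Δ2=1110100 | 2Δ
t=5: Δ0=1110100 Δ1=1010100 | 1Δ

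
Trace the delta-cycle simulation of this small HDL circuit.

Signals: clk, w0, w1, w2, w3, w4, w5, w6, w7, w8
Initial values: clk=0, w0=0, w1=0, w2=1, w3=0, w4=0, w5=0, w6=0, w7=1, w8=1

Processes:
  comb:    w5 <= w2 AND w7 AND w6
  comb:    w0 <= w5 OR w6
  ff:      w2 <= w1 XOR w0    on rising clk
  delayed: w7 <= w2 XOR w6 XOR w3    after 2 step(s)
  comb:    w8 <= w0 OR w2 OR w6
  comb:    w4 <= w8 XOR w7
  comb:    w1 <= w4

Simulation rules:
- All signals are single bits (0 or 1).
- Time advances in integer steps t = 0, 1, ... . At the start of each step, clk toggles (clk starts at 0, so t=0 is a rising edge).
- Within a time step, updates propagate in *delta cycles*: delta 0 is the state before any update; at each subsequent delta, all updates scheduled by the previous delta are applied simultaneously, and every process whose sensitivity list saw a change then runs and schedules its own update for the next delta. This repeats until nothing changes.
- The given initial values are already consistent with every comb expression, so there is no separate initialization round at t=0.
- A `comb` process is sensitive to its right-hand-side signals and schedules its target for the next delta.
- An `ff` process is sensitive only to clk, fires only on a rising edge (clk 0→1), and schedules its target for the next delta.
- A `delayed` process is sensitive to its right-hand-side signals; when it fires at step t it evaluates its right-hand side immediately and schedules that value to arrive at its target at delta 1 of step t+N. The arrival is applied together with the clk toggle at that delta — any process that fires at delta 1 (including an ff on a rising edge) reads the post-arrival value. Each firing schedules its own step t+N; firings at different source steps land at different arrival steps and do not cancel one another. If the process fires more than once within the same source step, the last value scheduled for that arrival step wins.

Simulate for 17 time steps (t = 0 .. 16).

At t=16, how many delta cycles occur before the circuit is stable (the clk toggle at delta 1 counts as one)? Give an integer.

t=0 Δ0: w5=0 w3=0 clk=0 w4=0 w1=0 w0=0 w7=1 w8=1 w2=1 w6=0
  Δ1: clk:0→1
  Δ2: w2:1→0
  Δ3: w8:1→0
  Δ4: w4:0→1
  Δ5: w1:0→1
  (5Δ to stable)
t=1 Δ0: w5=0 w3=0 clk=1 w4=1 w1=1 w0=0 w7=1 w8=0 w2=0 w6=0
  Δ1: clk:1→0
  (1Δ to stable)
t=2 Δ0: w5=0 w3=0 clk=0 w4=1 w1=1 w0=0 w7=1 w8=0 w2=0 w6=0
  Δ1: clk:0→1, w7:1→0
  Δ2: w4:1→0, w2:0→1
  Δ3: w1:1→0, w8:0→1
  Δ4: w4:0→1
  Δ5: w1:0→1
  (5Δ to stable)
t=3 Δ0: w5=0 w3=0 clk=1 w4=1 w1=1 w0=0 w7=0 w8=1 w2=1 w6=0
  Δ1: clk:1→0
  (1Δ to stable)
t=4 Δ0: w5=0 w3=0 clk=0 w4=1 w1=1 w0=0 w7=0 w8=1 w2=1 w6=0
  Δ1: clk:0→1, w7:0→1
  Δ2: w4:1→0
  Δ3: w1:1→0
  (3Δ to stable)
t=5 Δ0: w5=0 w3=0 clk=1 w4=0 w1=0 w0=0 w7=1 w8=1 w2=1 w6=0
  Δ1: clk:1→0
  (1Δ to stable)
t=6 Δ0: w5=0 w3=0 clk=0 w4=0 w1=0 w0=0 w7=1 w8=1 w2=1 w6=0
  Δ1: clk:0→1
  Δ2: w2:1→0
  Δ3: w8:1→0
  Δ4: w4:0→1
  Δ5: w1:0→1
  (5Δ to stable)
t=7 Δ0: w5=0 w3=0 clk=1 w4=1 w1=1 w0=0 w7=1 w8=0 w2=0 w6=0
  Δ1: clk:1→0
  (1Δ to stable)
t=8 Δ0: w5=0 w3=0 clk=0 w4=1 w1=1 w0=0 w7=1 w8=0 w2=0 w6=0
  Δ1: clk:0→1, w7:1→0
  Δ2: w4:1→0, w2:0→1
  Δ3: w1:1→0, w8:0→1
  Δ4: w4:0→1
  Δ5: w1:0→1
  (5Δ to stable)
t=9 Δ0: w5=0 w3=0 clk=1 w4=1 w1=1 w0=0 w7=0 w8=1 w2=1 w6=0
  Δ1: clk:1→0
  (1Δ to stable)
t=10 Δ0: w5=0 w3=0 clk=0 w4=1 w1=1 w0=0 w7=0 w8=1 w2=1 w6=0
  Δ1: clk:0→1, w7:0→1
  Δ2: w4:1→0
  Δ3: w1:1→0
  (3Δ to stable)
t=11 Δ0: w5=0 w3=0 clk=1 w4=0 w1=0 w0=0 w7=1 w8=1 w2=1 w6=0
  Δ1: clk:1→0
  (1Δ to stable)
t=12 Δ0: w5=0 w3=0 clk=0 w4=0 w1=0 w0=0 w7=1 w8=1 w2=1 w6=0
  Δ1: clk:0→1
  Δ2: w2:1→0
  Δ3: w8:1→0
  Δ4: w4:0→1
  Δ5: w1:0→1
  (5Δ to stable)
t=13 Δ0: w5=0 w3=0 clk=1 w4=1 w1=1 w0=0 w7=1 w8=0 w2=0 w6=0
  Δ1: clk:1→0
  (1Δ to stable)
t=14 Δ0: w5=0 w3=0 clk=0 w4=1 w1=1 w0=0 w7=1 w8=0 w2=0 w6=0
  Δ1: clk:0→1, w7:1→0
  Δ2: w4:1→0, w2:0→1
  Δ3: w1:1→0, w8:0→1
  Δ4: w4:0→1
  Δ5: w1:0→1
  (5Δ to stable)
t=15 Δ0: w5=0 w3=0 clk=1 w4=1 w1=1 w0=0 w7=0 w8=1 w2=1 w6=0
  Δ1: clk:1→0
  (1Δ to stable)
t=16 Δ0: w5=0 w3=0 clk=0 w4=1 w1=1 w0=0 w7=0 w8=1 w2=1 w6=0
  Δ1: clk:0→1, w7:0→1
  Δ2: w4:1→0
  Δ3: w1:1→0
  (3Δ to stable)

3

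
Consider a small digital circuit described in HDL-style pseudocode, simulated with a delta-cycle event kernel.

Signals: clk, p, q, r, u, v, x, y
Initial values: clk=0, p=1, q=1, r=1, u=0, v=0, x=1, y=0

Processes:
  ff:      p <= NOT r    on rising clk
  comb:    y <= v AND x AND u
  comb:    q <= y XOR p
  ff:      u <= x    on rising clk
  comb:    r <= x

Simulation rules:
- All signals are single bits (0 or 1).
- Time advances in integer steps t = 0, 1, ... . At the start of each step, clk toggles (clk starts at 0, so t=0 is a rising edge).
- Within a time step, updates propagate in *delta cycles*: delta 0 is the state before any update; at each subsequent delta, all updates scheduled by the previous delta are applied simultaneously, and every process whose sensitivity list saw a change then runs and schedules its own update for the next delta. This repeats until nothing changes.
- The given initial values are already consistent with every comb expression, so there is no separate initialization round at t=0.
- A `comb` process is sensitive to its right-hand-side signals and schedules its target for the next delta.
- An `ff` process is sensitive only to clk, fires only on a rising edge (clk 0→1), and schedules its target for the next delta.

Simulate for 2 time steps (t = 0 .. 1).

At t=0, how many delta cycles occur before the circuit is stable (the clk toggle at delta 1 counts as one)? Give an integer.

t0.Δ0 q=1 x=1 y=0 u=0 v=0 p=1 r=1 clk=0
t0.Δ1 q=1 x=1 y=0 u=0 v=0 p=1 r=1 clk=1
t0.Δ2 q=1 x=1 y=0 u=1 v=0 p=0 r=1 clk=1
t0.Δ3 q=0 x=1 y=0 u=1 v=0 p=0 r=1 clk=1
t1.Δ0 q=0 x=1 y=0 u=1 v=0 p=0 r=1 clk=1
t1.Δ1 q=0 x=1 y=0 u=1 v=0 p=0 r=1 clk=0

3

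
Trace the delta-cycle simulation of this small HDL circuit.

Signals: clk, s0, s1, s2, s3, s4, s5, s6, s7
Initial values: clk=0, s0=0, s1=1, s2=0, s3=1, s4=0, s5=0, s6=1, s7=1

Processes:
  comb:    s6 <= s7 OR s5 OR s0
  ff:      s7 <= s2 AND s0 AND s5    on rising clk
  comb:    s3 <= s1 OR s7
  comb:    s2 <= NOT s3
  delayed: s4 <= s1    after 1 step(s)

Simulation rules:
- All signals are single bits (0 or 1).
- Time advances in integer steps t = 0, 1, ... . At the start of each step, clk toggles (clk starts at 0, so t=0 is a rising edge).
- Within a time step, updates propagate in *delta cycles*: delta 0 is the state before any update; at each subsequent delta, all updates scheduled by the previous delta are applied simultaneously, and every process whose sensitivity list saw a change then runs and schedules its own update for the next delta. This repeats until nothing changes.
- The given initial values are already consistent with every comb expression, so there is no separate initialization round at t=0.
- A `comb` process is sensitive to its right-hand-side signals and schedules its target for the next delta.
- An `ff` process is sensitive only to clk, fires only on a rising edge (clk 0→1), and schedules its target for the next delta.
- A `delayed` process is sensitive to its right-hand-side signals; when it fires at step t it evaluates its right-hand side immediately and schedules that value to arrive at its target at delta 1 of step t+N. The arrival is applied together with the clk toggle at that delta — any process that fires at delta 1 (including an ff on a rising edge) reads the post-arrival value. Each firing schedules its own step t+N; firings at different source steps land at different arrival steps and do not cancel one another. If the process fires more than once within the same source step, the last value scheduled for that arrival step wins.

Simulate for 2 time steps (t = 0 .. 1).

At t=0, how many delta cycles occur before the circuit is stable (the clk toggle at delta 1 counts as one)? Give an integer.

3

t0.Δ0 s2=0 s6=1 s3=1 s7=1 clk=0 s4=0 s1=1 s0=0 s5=0
t0.Δ1 s2=0 s6=1 s3=1 s7=1 clk=1 s4=0 s1=1 s0=0 s5=0
t0.Δ2 s2=0 s6=1 s3=1 s7=0 clk=1 s4=0 s1=1 s0=0 s5=0
t0.Δ3 s2=0 s6=0 s3=1 s7=0 clk=1 s4=0 s1=1 s0=0 s5=0
t1.Δ0 s2=0 s6=0 s3=1 s7=0 clk=1 s4=0 s1=1 s0=0 s5=0
t1.Δ1 s2=0 s6=0 s3=1 s7=0 clk=0 s4=0 s1=1 s0=0 s5=0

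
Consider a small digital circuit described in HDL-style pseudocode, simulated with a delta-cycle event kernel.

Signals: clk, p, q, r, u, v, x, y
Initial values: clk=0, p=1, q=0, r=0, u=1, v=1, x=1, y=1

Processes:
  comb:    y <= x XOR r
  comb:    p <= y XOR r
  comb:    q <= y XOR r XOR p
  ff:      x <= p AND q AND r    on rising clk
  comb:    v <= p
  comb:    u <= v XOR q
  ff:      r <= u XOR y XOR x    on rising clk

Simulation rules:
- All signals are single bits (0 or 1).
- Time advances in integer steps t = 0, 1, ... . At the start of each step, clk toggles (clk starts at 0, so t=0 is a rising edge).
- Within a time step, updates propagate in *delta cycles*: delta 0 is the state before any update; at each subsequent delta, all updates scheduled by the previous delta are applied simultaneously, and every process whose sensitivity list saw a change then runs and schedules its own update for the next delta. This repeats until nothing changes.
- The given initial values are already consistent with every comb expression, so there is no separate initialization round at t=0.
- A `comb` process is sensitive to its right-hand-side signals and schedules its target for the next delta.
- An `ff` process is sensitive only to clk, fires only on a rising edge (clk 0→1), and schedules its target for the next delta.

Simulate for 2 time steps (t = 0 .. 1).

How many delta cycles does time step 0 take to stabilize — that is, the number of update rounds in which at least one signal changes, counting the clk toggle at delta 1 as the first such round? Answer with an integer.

t0.Δ0 x=1 q=0 y=1 v=1 clk=0 u=1 p=1 r=0
t0.Δ1 x=1 q=0 y=1 v=1 clk=1 u=1 p=1 r=0
t0.Δ2 x=0 q=0 y=1 v=1 clk=1 u=1 p=1 r=1
t0.Δ3 x=0 q=1 y=1 v=1 clk=1 u=1 p=0 r=1
t0.Δ4 x=0 q=0 y=1 v=0 clk=1 u=0 p=0 r=1
t1.Δ0 x=0 q=0 y=1 v=0 clk=1 u=0 p=0 r=1
t1.Δ1 x=0 q=0 y=1 v=0 clk=0 u=0 p=0 r=1

4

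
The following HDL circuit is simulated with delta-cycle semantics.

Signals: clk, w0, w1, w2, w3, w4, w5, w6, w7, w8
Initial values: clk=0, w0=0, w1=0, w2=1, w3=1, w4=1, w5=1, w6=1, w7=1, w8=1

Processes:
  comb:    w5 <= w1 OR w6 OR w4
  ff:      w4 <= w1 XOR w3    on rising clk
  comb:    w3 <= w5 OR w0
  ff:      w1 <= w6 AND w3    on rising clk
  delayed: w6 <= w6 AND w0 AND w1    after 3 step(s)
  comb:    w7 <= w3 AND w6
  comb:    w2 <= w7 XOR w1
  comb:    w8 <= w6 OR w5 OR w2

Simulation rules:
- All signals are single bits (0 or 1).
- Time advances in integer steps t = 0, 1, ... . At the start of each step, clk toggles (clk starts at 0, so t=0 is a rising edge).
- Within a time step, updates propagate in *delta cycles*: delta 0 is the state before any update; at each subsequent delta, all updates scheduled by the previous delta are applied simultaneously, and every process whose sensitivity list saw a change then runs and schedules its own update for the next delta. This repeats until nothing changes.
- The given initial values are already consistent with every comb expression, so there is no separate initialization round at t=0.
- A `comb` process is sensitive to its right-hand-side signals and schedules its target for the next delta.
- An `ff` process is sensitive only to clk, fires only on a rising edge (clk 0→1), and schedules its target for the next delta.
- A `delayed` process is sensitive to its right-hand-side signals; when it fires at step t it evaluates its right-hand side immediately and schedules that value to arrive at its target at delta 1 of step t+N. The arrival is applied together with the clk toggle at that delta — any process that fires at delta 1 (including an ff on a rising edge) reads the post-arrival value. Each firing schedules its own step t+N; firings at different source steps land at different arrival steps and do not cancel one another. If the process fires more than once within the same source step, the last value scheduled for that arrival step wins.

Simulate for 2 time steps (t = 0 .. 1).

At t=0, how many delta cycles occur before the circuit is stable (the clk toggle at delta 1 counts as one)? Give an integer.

3

[bits: w2,w0,w6,w4,w5,w3,w8,w1,w7,clk]
t=0: Δ0=1011111010 Δ1=1011111011 Δ2=1011111111 Δ3=0011111111 | 3Δ
t=1: Δ0=0011111111 Δ1=0011111110 | 1Δ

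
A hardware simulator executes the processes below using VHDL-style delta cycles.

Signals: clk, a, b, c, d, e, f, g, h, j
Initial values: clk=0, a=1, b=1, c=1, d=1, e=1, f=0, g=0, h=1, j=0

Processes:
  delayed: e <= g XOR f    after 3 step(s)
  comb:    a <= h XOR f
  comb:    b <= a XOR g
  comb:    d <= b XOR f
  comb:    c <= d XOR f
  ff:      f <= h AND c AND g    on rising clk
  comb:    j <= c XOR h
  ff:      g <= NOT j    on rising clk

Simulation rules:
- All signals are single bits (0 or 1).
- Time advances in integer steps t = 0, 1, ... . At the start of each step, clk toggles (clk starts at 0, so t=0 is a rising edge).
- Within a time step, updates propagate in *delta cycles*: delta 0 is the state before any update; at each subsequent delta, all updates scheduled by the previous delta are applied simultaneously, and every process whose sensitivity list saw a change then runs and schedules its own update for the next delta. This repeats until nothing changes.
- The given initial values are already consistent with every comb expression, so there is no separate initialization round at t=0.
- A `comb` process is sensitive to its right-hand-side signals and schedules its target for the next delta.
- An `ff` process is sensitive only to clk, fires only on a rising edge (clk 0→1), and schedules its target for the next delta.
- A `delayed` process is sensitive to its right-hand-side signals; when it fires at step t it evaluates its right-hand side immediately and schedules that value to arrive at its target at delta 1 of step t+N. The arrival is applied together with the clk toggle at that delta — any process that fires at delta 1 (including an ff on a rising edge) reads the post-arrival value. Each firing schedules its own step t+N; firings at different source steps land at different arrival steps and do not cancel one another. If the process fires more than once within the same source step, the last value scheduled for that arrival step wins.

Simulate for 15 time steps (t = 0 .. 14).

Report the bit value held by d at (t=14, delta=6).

1

t=0 Δ0: e=1 g=0 a=1 b=1 d=1 h=1 j=0 clk=0 c=1 f=0
  Δ1: clk:0→1
  Δ2: g:0→1
  Δ3: b:1→0
  Δ4: d:1→0
  Δ5: c:1→0
  Δ6: j:0→1
  (6Δ to stable)
t=1 Δ0: e=1 g=1 a=1 b=0 d=0 h=1 j=1 clk=1 c=0 f=0
  Δ1: clk:1→0
  (1Δ to stable)
t=2 Δ0: e=1 g=1 a=1 b=0 d=0 h=1 j=1 clk=0 c=0 f=0
  Δ1: clk:0→1
  Δ2: g:1→0
  Δ3: b:0→1
  Δ4: d:0→1
  Δ5: c:0→1
  Δ6: j:1→0
  (6Δ to stable)
t=3 Δ0: e=1 g=0 a=1 b=1 d=1 h=1 j=0 clk=1 c=1 f=0
  Δ1: clk:1→0
  (1Δ to stable)
t=4 Δ0: e=1 g=0 a=1 b=1 d=1 h=1 j=0 clk=0 c=1 f=0
  Δ1: clk:0→1
  Δ2: g:0→1
  Δ3: b:1→0
  Δ4: d:1→0
  Δ5: c:1→0
  Δ6: j:0→1
  (6Δ to stable)
t=5 Δ0: e=1 g=1 a=1 b=0 d=0 h=1 j=1 clk=1 c=0 f=0
  Δ1: e:1→0, clk:1→0
  (1Δ to stable)
t=6 Δ0: e=0 g=1 a=1 b=0 d=0 h=1 j=1 clk=0 c=0 f=0
  Δ1: clk:0→1
  Δ2: g:1→0
  Δ3: b:0→1
  Δ4: d:0→1
  Δ5: c:0→1
  Δ6: j:1→0
  (6Δ to stable)
t=7 Δ0: e=0 g=0 a=1 b=1 d=1 h=1 j=0 clk=1 c=1 f=0
  Δ1: e:0→1, clk:1→0
  (1Δ to stable)
t=8 Δ0: e=1 g=0 a=1 b=1 d=1 h=1 j=0 clk=0 c=1 f=0
  Δ1: clk:0→1
  Δ2: g:0→1
  Δ3: b:1→0
  Δ4: d:1→0
  Δ5: c:1→0
  Δ6: j:0→1
  (6Δ to stable)
t=9 Δ0: e=1 g=1 a=1 b=0 d=0 h=1 j=1 clk=1 c=0 f=0
  Δ1: e:1→0, clk:1→0
  (1Δ to stable)
t=10 Δ0: e=0 g=1 a=1 b=0 d=0 h=1 j=1 clk=0 c=0 f=0
  Δ1: clk:0→1
  Δ2: g:1→0
  Δ3: b:0→1
  Δ4: d:0→1
  Δ5: c:0→1
  Δ6: j:1→0
  (6Δ to stable)
t=11 Δ0: e=0 g=0 a=1 b=1 d=1 h=1 j=0 clk=1 c=1 f=0
  Δ1: e:0→1, clk:1→0
  (1Δ to stable)
t=12 Δ0: e=1 g=0 a=1 b=1 d=1 h=1 j=0 clk=0 c=1 f=0
  Δ1: clk:0→1
  Δ2: g:0→1
  Δ3: b:1→0
  Δ4: d:1→0
  Δ5: c:1→0
  Δ6: j:0→1
  (6Δ to stable)
t=13 Δ0: e=1 g=1 a=1 b=0 d=0 h=1 j=1 clk=1 c=0 f=0
  Δ1: e:1→0, clk:1→0
  (1Δ to stable)
t=14 Δ0: e=0 g=1 a=1 b=0 d=0 h=1 j=1 clk=0 c=0 f=0
  Δ1: clk:0→1
  Δ2: g:1→0
  Δ3: b:0→1
  Δ4: d:0→1
  Δ5: c:0→1
  Δ6: j:1→0
  (6Δ to stable)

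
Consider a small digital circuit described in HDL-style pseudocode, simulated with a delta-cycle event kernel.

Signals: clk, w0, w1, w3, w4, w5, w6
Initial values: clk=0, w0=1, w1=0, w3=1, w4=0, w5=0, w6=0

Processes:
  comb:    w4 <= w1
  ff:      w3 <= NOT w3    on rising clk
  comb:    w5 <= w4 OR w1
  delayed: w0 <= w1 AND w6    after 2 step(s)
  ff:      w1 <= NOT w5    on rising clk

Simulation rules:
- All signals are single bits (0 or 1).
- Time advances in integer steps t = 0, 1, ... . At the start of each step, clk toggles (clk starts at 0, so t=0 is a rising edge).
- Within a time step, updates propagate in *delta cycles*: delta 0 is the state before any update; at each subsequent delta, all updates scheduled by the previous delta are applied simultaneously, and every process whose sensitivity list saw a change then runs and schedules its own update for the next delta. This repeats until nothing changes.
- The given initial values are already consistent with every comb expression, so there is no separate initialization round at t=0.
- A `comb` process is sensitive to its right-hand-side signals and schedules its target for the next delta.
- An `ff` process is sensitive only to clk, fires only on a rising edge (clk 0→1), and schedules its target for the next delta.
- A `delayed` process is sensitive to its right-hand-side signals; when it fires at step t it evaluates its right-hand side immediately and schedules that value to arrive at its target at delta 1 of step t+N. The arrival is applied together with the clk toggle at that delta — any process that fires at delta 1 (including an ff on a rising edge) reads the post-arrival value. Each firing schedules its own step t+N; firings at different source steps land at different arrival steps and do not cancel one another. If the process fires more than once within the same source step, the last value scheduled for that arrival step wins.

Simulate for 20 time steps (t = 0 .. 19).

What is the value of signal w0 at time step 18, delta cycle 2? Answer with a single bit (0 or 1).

0

t=0 Δ0: w3=1 clk=0 w6=0 w4=0 w1=0 w5=0 w0=1
  Δ1: clk:0→1
  Δ2: w3:1→0, w1:0→1
  Δ3: w4:0→1, w5:0→1
  (3Δ to stable)
t=1 Δ0: w3=0 clk=1 w6=0 w4=1 w1=1 w5=1 w0=1
  Δ1: clk:1→0
  (1Δ to stable)
t=2 Δ0: w3=0 clk=0 w6=0 w4=1 w1=1 w5=1 w0=1
  Δ1: clk:0→1, w0:1→0
  Δ2: w3:0→1, w1:1→0
  Δ3: w4:1→0
  Δ4: w5:1→0
  (4Δ to stable)
t=3 Δ0: w3=1 clk=1 w6=0 w4=0 w1=0 w5=0 w0=0
  Δ1: clk:1→0
  (1Δ to stable)
t=4 Δ0: w3=1 clk=0 w6=0 w4=0 w1=0 w5=0 w0=0
  Δ1: clk:0→1
  Δ2: w3:1→0, w1:0→1
  Δ3: w4:0→1, w5:0→1
  (3Δ to stable)
t=5 Δ0: w3=0 clk=1 w6=0 w4=1 w1=1 w5=1 w0=0
  Δ1: clk:1→0
  (1Δ to stable)
t=6 Δ0: w3=0 clk=0 w6=0 w4=1 w1=1 w5=1 w0=0
  Δ1: clk:0→1
  Δ2: w3:0→1, w1:1→0
  Δ3: w4:1→0
  Δ4: w5:1→0
  (4Δ to stable)
t=7 Δ0: w3=1 clk=1 w6=0 w4=0 w1=0 w5=0 w0=0
  Δ1: clk:1→0
  (1Δ to stable)
t=8 Δ0: w3=1 clk=0 w6=0 w4=0 w1=0 w5=0 w0=0
  Δ1: clk:0→1
  Δ2: w3:1→0, w1:0→1
  Δ3: w4:0→1, w5:0→1
  (3Δ to stable)
t=9 Δ0: w3=0 clk=1 w6=0 w4=1 w1=1 w5=1 w0=0
  Δ1: clk:1→0
  (1Δ to stable)
t=10 Δ0: w3=0 clk=0 w6=0 w4=1 w1=1 w5=1 w0=0
  Δ1: clk:0→1
  Δ2: w3:0→1, w1:1→0
  Δ3: w4:1→0
  Δ4: w5:1→0
  (4Δ to stable)
t=11 Δ0: w3=1 clk=1 w6=0 w4=0 w1=0 w5=0 w0=0
  Δ1: clk:1→0
  (1Δ to stable)
t=12 Δ0: w3=1 clk=0 w6=0 w4=0 w1=0 w5=0 w0=0
  Δ1: clk:0→1
  Δ2: w3:1→0, w1:0→1
  Δ3: w4:0→1, w5:0→1
  (3Δ to stable)
t=13 Δ0: w3=0 clk=1 w6=0 w4=1 w1=1 w5=1 w0=0
  Δ1: clk:1→0
  (1Δ to stable)
t=14 Δ0: w3=0 clk=0 w6=0 w4=1 w1=1 w5=1 w0=0
  Δ1: clk:0→1
  Δ2: w3:0→1, w1:1→0
  Δ3: w4:1→0
  Δ4: w5:1→0
  (4Δ to stable)
t=15 Δ0: w3=1 clk=1 w6=0 w4=0 w1=0 w5=0 w0=0
  Δ1: clk:1→0
  (1Δ to stable)
t=16 Δ0: w3=1 clk=0 w6=0 w4=0 w1=0 w5=0 w0=0
  Δ1: clk:0→1
  Δ2: w3:1→0, w1:0→1
  Δ3: w4:0→1, w5:0→1
  (3Δ to stable)
t=17 Δ0: w3=0 clk=1 w6=0 w4=1 w1=1 w5=1 w0=0
  Δ1: clk:1→0
  (1Δ to stable)
t=18 Δ0: w3=0 clk=0 w6=0 w4=1 w1=1 w5=1 w0=0
  Δ1: clk:0→1
  Δ2: w3:0→1, w1:1→0
  Δ3: w4:1→0
  Δ4: w5:1→0
  (4Δ to stable)
t=19 Δ0: w3=1 clk=1 w6=0 w4=0 w1=0 w5=0 w0=0
  Δ1: clk:1→0
  (1Δ to stable)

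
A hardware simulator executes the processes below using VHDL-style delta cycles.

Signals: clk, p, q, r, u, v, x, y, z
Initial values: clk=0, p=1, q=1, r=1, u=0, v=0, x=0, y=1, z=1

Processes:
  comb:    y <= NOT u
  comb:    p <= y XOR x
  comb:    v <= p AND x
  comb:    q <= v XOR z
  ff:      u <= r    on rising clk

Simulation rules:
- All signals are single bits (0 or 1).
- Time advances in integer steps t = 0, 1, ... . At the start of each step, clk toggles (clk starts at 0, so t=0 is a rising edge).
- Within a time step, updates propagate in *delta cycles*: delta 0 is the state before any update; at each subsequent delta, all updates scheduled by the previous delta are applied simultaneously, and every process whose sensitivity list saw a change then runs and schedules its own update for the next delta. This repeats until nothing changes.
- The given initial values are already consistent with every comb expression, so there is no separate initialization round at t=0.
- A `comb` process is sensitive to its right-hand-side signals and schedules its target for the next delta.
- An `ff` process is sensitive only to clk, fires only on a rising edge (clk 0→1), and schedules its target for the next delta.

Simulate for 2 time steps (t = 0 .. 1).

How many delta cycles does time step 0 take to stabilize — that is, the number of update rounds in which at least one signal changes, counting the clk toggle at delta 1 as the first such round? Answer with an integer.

4

[bits: u,v,clk,z,p,q,y,x,r]
t=0: Δ0=000111101 Δ1=001111101 Δ2=101111101 Δ3=101111001 Δ4=101101001 | 4Δ
t=1: Δ0=101101001 Δ1=100101001 | 1Δ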